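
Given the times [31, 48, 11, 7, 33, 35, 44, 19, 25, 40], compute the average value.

29.3

Step 1: Sum all values: 31 + 48 + 11 + 7 + 33 + 35 + 44 + 19 + 25 + 40 = 293
Step 2: Count the number of values: n = 10
Step 3: Mean = sum / n = 293 / 10 = 29.3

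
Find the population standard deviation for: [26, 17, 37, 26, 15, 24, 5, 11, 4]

10.2632

Step 1: Compute the mean: 18.3333
Step 2: Sum of squared deviations from the mean: 948
Step 3: Population variance = 948 / 9 = 105.3333
Step 4: Standard deviation = sqrt(105.3333) = 10.2632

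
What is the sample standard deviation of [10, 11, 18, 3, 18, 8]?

5.8538

Step 1: Compute the mean: 11.3333
Step 2: Sum of squared deviations from the mean: 171.3333
Step 3: Sample variance = 171.3333 / 5 = 34.2667
Step 4: Standard deviation = sqrt(34.2667) = 5.8538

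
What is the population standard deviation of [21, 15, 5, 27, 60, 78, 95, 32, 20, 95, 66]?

31.5021

Step 1: Compute the mean: 46.7273
Step 2: Sum of squared deviations from the mean: 10916.1818
Step 3: Population variance = 10916.1818 / 11 = 992.3802
Step 4: Standard deviation = sqrt(992.3802) = 31.5021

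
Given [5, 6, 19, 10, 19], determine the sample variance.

46.7

Step 1: Compute the mean: (5 + 6 + 19 + 10 + 19) / 5 = 11.8
Step 2: Compute squared deviations from the mean:
  (5 - 11.8)^2 = 46.24
  (6 - 11.8)^2 = 33.64
  (19 - 11.8)^2 = 51.84
  (10 - 11.8)^2 = 3.24
  (19 - 11.8)^2 = 51.84
Step 3: Sum of squared deviations = 186.8
Step 4: Sample variance = 186.8 / 4 = 46.7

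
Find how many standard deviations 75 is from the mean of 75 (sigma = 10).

0

Step 1: Recall the z-score formula: z = (x - mu) / sigma
Step 2: Substitute values: z = (75 - 75) / 10
Step 3: z = 0 / 10 = 0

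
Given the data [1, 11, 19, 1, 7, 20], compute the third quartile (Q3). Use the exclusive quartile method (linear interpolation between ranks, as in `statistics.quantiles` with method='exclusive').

19.25

Step 1: Sort the data: [1, 1, 7, 11, 19, 20]
Step 2: n = 6
Step 3: Using the exclusive quartile method:
  Q1 = 1
  Q2 (median) = 9
  Q3 = 19.25
  IQR = Q3 - Q1 = 19.25 - 1 = 18.25
Step 4: Q3 = 19.25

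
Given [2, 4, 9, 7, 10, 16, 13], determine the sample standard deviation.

4.8892

Step 1: Compute the mean: 8.7143
Step 2: Sum of squared deviations from the mean: 143.4286
Step 3: Sample variance = 143.4286 / 6 = 23.9048
Step 4: Standard deviation = sqrt(23.9048) = 4.8892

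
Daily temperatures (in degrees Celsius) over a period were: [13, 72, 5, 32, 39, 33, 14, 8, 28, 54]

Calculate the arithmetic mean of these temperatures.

29.8

Step 1: Sum all values: 13 + 72 + 5 + 32 + 39 + 33 + 14 + 8 + 28 + 54 = 298
Step 2: Count the number of values: n = 10
Step 3: Mean = sum / n = 298 / 10 = 29.8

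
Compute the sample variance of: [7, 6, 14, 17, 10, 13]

18.1667

Step 1: Compute the mean: (7 + 6 + 14 + 17 + 10 + 13) / 6 = 11.1667
Step 2: Compute squared deviations from the mean:
  (7 - 11.1667)^2 = 17.3611
  (6 - 11.1667)^2 = 26.6944
  (14 - 11.1667)^2 = 8.0278
  (17 - 11.1667)^2 = 34.0278
  (10 - 11.1667)^2 = 1.3611
  (13 - 11.1667)^2 = 3.3611
Step 3: Sum of squared deviations = 90.8333
Step 4: Sample variance = 90.8333 / 5 = 18.1667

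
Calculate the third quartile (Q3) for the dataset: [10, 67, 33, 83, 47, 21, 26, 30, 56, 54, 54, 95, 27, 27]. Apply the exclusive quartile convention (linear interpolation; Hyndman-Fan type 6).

58.75

Step 1: Sort the data: [10, 21, 26, 27, 27, 30, 33, 47, 54, 54, 56, 67, 83, 95]
Step 2: n = 14
Step 3: Using the exclusive quartile method:
  Q1 = 26.75
  Q2 (median) = 40
  Q3 = 58.75
  IQR = Q3 - Q1 = 58.75 - 26.75 = 32
Step 4: Q3 = 58.75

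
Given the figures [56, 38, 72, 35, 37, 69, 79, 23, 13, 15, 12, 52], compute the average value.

41.75

Step 1: Sum all values: 56 + 38 + 72 + 35 + 37 + 69 + 79 + 23 + 13 + 15 + 12 + 52 = 501
Step 2: Count the number of values: n = 12
Step 3: Mean = sum / n = 501 / 12 = 41.75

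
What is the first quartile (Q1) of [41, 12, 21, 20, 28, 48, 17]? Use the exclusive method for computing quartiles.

17

Step 1: Sort the data: [12, 17, 20, 21, 28, 41, 48]
Step 2: n = 7
Step 3: Using the exclusive quartile method:
  Q1 = 17
  Q2 (median) = 21
  Q3 = 41
  IQR = Q3 - Q1 = 41 - 17 = 24
Step 4: Q1 = 17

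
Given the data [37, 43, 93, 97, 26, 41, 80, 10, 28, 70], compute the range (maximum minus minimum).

87

Step 1: Identify the maximum value: max = 97
Step 2: Identify the minimum value: min = 10
Step 3: Range = max - min = 97 - 10 = 87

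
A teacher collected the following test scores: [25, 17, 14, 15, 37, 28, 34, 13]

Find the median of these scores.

21

Step 1: Sort the data in ascending order: [13, 14, 15, 17, 25, 28, 34, 37]
Step 2: The number of values is n = 8.
Step 3: Since n is even, the median is the average of positions 4 and 5:
  Median = (17 + 25) / 2 = 21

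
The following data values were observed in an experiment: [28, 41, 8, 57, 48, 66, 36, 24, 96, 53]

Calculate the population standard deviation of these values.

23.3454

Step 1: Compute the mean: 45.7
Step 2: Sum of squared deviations from the mean: 5450.1
Step 3: Population variance = 5450.1 / 10 = 545.01
Step 4: Standard deviation = sqrt(545.01) = 23.3454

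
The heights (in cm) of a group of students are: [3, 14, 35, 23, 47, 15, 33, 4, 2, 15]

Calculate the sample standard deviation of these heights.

15.1983

Step 1: Compute the mean: 19.1
Step 2: Sum of squared deviations from the mean: 2078.9
Step 3: Sample variance = 2078.9 / 9 = 230.9889
Step 4: Standard deviation = sqrt(230.9889) = 15.1983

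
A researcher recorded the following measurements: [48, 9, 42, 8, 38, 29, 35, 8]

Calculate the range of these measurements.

40

Step 1: Identify the maximum value: max = 48
Step 2: Identify the minimum value: min = 8
Step 3: Range = max - min = 48 - 8 = 40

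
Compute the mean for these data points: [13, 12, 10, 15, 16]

13.2

Step 1: Sum all values: 13 + 12 + 10 + 15 + 16 = 66
Step 2: Count the number of values: n = 5
Step 3: Mean = sum / n = 66 / 5 = 13.2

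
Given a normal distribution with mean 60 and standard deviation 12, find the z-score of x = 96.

3

Step 1: Recall the z-score formula: z = (x - mu) / sigma
Step 2: Substitute values: z = (96 - 60) / 12
Step 3: z = 36 / 12 = 3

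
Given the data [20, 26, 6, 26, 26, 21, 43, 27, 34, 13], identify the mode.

26

Step 1: Count the frequency of each value:
  6: appears 1 time(s)
  13: appears 1 time(s)
  20: appears 1 time(s)
  21: appears 1 time(s)
  26: appears 3 time(s)
  27: appears 1 time(s)
  34: appears 1 time(s)
  43: appears 1 time(s)
Step 2: The value 26 appears most frequently (3 times).
Step 3: Mode = 26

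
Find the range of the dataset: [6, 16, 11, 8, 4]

12

Step 1: Identify the maximum value: max = 16
Step 2: Identify the minimum value: min = 4
Step 3: Range = max - min = 16 - 4 = 12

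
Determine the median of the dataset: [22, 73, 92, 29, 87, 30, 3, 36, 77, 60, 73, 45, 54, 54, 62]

54

Step 1: Sort the data in ascending order: [3, 22, 29, 30, 36, 45, 54, 54, 60, 62, 73, 73, 77, 87, 92]
Step 2: The number of values is n = 15.
Step 3: Since n is odd, the median is the middle value at position 8: 54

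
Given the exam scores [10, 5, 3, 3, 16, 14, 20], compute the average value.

10.1429

Step 1: Sum all values: 10 + 5 + 3 + 3 + 16 + 14 + 20 = 71
Step 2: Count the number of values: n = 7
Step 3: Mean = sum / n = 71 / 7 = 10.1429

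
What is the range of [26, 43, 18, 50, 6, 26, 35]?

44

Step 1: Identify the maximum value: max = 50
Step 2: Identify the minimum value: min = 6
Step 3: Range = max - min = 50 - 6 = 44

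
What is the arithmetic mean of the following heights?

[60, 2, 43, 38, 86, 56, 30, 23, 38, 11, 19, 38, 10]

34.9231

Step 1: Sum all values: 60 + 2 + 43 + 38 + 86 + 56 + 30 + 23 + 38 + 11 + 19 + 38 + 10 = 454
Step 2: Count the number of values: n = 13
Step 3: Mean = sum / n = 454 / 13 = 34.9231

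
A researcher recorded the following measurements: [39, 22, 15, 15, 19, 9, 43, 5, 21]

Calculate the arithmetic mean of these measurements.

20.8889

Step 1: Sum all values: 39 + 22 + 15 + 15 + 19 + 9 + 43 + 5 + 21 = 188
Step 2: Count the number of values: n = 9
Step 3: Mean = sum / n = 188 / 9 = 20.8889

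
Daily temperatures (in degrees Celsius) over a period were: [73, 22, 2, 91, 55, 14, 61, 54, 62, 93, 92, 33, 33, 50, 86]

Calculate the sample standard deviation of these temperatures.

29.3391

Step 1: Compute the mean: 54.7333
Step 2: Sum of squared deviations from the mean: 12050.9333
Step 3: Sample variance = 12050.9333 / 14 = 860.781
Step 4: Standard deviation = sqrt(860.781) = 29.3391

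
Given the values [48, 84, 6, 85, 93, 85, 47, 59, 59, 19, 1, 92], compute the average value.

56.5

Step 1: Sum all values: 48 + 84 + 6 + 85 + 93 + 85 + 47 + 59 + 59 + 19 + 1 + 92 = 678
Step 2: Count the number of values: n = 12
Step 3: Mean = sum / n = 678 / 12 = 56.5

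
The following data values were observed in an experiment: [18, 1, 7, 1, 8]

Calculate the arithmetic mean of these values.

7

Step 1: Sum all values: 18 + 1 + 7 + 1 + 8 = 35
Step 2: Count the number of values: n = 5
Step 3: Mean = sum / n = 35 / 5 = 7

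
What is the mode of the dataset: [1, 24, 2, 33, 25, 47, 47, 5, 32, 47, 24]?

47

Step 1: Count the frequency of each value:
  1: appears 1 time(s)
  2: appears 1 time(s)
  5: appears 1 time(s)
  24: appears 2 time(s)
  25: appears 1 time(s)
  32: appears 1 time(s)
  33: appears 1 time(s)
  47: appears 3 time(s)
Step 2: The value 47 appears most frequently (3 times).
Step 3: Mode = 47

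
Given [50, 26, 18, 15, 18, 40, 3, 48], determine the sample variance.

288.7857

Step 1: Compute the mean: (50 + 26 + 18 + 15 + 18 + 40 + 3 + 48) / 8 = 27.25
Step 2: Compute squared deviations from the mean:
  (50 - 27.25)^2 = 517.5625
  (26 - 27.25)^2 = 1.5625
  (18 - 27.25)^2 = 85.5625
  (15 - 27.25)^2 = 150.0625
  (18 - 27.25)^2 = 85.5625
  (40 - 27.25)^2 = 162.5625
  (3 - 27.25)^2 = 588.0625
  (48 - 27.25)^2 = 430.5625
Step 3: Sum of squared deviations = 2021.5
Step 4: Sample variance = 2021.5 / 7 = 288.7857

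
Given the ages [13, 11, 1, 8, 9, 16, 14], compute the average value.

10.2857

Step 1: Sum all values: 13 + 11 + 1 + 8 + 9 + 16 + 14 = 72
Step 2: Count the number of values: n = 7
Step 3: Mean = sum / n = 72 / 7 = 10.2857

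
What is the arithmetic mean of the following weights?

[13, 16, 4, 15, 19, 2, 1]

10

Step 1: Sum all values: 13 + 16 + 4 + 15 + 19 + 2 + 1 = 70
Step 2: Count the number of values: n = 7
Step 3: Mean = sum / n = 70 / 7 = 10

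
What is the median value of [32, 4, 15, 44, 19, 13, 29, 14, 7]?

15

Step 1: Sort the data in ascending order: [4, 7, 13, 14, 15, 19, 29, 32, 44]
Step 2: The number of values is n = 9.
Step 3: Since n is odd, the median is the middle value at position 5: 15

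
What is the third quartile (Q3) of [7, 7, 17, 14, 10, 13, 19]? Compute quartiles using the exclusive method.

17

Step 1: Sort the data: [7, 7, 10, 13, 14, 17, 19]
Step 2: n = 7
Step 3: Using the exclusive quartile method:
  Q1 = 7
  Q2 (median) = 13
  Q3 = 17
  IQR = Q3 - Q1 = 17 - 7 = 10
Step 4: Q3 = 17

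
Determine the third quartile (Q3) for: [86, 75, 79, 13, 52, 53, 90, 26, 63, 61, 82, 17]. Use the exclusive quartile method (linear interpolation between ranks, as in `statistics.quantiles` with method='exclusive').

81.25

Step 1: Sort the data: [13, 17, 26, 52, 53, 61, 63, 75, 79, 82, 86, 90]
Step 2: n = 12
Step 3: Using the exclusive quartile method:
  Q1 = 32.5
  Q2 (median) = 62
  Q3 = 81.25
  IQR = Q3 - Q1 = 81.25 - 32.5 = 48.75
Step 4: Q3 = 81.25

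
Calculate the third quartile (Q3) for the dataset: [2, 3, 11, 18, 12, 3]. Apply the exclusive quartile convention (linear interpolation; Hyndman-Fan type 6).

13.5

Step 1: Sort the data: [2, 3, 3, 11, 12, 18]
Step 2: n = 6
Step 3: Using the exclusive quartile method:
  Q1 = 2.75
  Q2 (median) = 7
  Q3 = 13.5
  IQR = Q3 - Q1 = 13.5 - 2.75 = 10.75
Step 4: Q3 = 13.5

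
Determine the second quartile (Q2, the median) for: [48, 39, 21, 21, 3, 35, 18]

21

Step 1: Sort the data: [3, 18, 21, 21, 35, 39, 48]
Step 2: n = 7
Step 3: Q2 is the median. Since n is odd, it is the middle value at position 4: 21
Step 4: Q2 = 21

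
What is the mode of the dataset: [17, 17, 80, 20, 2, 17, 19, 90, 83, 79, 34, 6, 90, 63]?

17

Step 1: Count the frequency of each value:
  2: appears 1 time(s)
  6: appears 1 time(s)
  17: appears 3 time(s)
  19: appears 1 time(s)
  20: appears 1 time(s)
  34: appears 1 time(s)
  63: appears 1 time(s)
  79: appears 1 time(s)
  80: appears 1 time(s)
  83: appears 1 time(s)
  90: appears 2 time(s)
Step 2: The value 17 appears most frequently (3 times).
Step 3: Mode = 17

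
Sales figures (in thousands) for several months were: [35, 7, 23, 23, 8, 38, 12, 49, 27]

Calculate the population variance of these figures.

182

Step 1: Compute the mean: (35 + 7 + 23 + 23 + 8 + 38 + 12 + 49 + 27) / 9 = 24.6667
Step 2: Compute squared deviations from the mean:
  (35 - 24.6667)^2 = 106.7778
  (7 - 24.6667)^2 = 312.1111
  (23 - 24.6667)^2 = 2.7778
  (23 - 24.6667)^2 = 2.7778
  (8 - 24.6667)^2 = 277.7778
  (38 - 24.6667)^2 = 177.7778
  (12 - 24.6667)^2 = 160.4444
  (49 - 24.6667)^2 = 592.1111
  (27 - 24.6667)^2 = 5.4444
Step 3: Sum of squared deviations = 1638
Step 4: Population variance = 1638 / 9 = 182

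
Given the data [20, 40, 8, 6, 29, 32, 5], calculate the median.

20

Step 1: Sort the data in ascending order: [5, 6, 8, 20, 29, 32, 40]
Step 2: The number of values is n = 7.
Step 3: Since n is odd, the median is the middle value at position 4: 20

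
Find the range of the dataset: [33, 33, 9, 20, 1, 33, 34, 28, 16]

33

Step 1: Identify the maximum value: max = 34
Step 2: Identify the minimum value: min = 1
Step 3: Range = max - min = 34 - 1 = 33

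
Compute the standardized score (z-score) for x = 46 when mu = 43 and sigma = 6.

0.5

Step 1: Recall the z-score formula: z = (x - mu) / sigma
Step 2: Substitute values: z = (46 - 43) / 6
Step 3: z = 3 / 6 = 0.5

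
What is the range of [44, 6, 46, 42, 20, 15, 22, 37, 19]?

40

Step 1: Identify the maximum value: max = 46
Step 2: Identify the minimum value: min = 6
Step 3: Range = max - min = 46 - 6 = 40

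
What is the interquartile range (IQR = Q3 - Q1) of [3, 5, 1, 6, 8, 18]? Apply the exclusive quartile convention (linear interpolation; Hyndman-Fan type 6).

8

Step 1: Sort the data: [1, 3, 5, 6, 8, 18]
Step 2: n = 6
Step 3: Using the exclusive quartile method:
  Q1 = 2.5
  Q2 (median) = 5.5
  Q3 = 10.5
  IQR = Q3 - Q1 = 10.5 - 2.5 = 8
Step 4: IQR = 8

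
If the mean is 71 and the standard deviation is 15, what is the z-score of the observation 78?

0.4667

Step 1: Recall the z-score formula: z = (x - mu) / sigma
Step 2: Substitute values: z = (78 - 71) / 15
Step 3: z = 7 / 15 = 0.4667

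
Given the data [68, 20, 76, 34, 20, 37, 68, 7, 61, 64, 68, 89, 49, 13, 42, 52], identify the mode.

68

Step 1: Count the frequency of each value:
  7: appears 1 time(s)
  13: appears 1 time(s)
  20: appears 2 time(s)
  34: appears 1 time(s)
  37: appears 1 time(s)
  42: appears 1 time(s)
  49: appears 1 time(s)
  52: appears 1 time(s)
  61: appears 1 time(s)
  64: appears 1 time(s)
  68: appears 3 time(s)
  76: appears 1 time(s)
  89: appears 1 time(s)
Step 2: The value 68 appears most frequently (3 times).
Step 3: Mode = 68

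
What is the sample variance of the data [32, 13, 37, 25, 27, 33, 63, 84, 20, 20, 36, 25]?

399.9015

Step 1: Compute the mean: (32 + 13 + 37 + 25 + 27 + 33 + 63 + 84 + 20 + 20 + 36 + 25) / 12 = 34.5833
Step 2: Compute squared deviations from the mean:
  (32 - 34.5833)^2 = 6.6736
  (13 - 34.5833)^2 = 465.8403
  (37 - 34.5833)^2 = 5.8403
  (25 - 34.5833)^2 = 91.8403
  (27 - 34.5833)^2 = 57.5069
  (33 - 34.5833)^2 = 2.5069
  (63 - 34.5833)^2 = 807.5069
  (84 - 34.5833)^2 = 2442.0069
  (20 - 34.5833)^2 = 212.6736
  (20 - 34.5833)^2 = 212.6736
  (36 - 34.5833)^2 = 2.0069
  (25 - 34.5833)^2 = 91.8403
Step 3: Sum of squared deviations = 4398.9167
Step 4: Sample variance = 4398.9167 / 11 = 399.9015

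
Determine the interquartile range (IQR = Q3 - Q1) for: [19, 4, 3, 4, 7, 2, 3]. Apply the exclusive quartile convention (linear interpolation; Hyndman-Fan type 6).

4

Step 1: Sort the data: [2, 3, 3, 4, 4, 7, 19]
Step 2: n = 7
Step 3: Using the exclusive quartile method:
  Q1 = 3
  Q2 (median) = 4
  Q3 = 7
  IQR = Q3 - Q1 = 7 - 3 = 4
Step 4: IQR = 4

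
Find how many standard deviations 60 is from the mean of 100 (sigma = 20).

-2

Step 1: Recall the z-score formula: z = (x - mu) / sigma
Step 2: Substitute values: z = (60 - 100) / 20
Step 3: z = -40 / 20 = -2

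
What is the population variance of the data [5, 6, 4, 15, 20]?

40.4

Step 1: Compute the mean: (5 + 6 + 4 + 15 + 20) / 5 = 10
Step 2: Compute squared deviations from the mean:
  (5 - 10)^2 = 25
  (6 - 10)^2 = 16
  (4 - 10)^2 = 36
  (15 - 10)^2 = 25
  (20 - 10)^2 = 100
Step 3: Sum of squared deviations = 202
Step 4: Population variance = 202 / 5 = 40.4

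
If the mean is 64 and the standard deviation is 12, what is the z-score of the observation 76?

1

Step 1: Recall the z-score formula: z = (x - mu) / sigma
Step 2: Substitute values: z = (76 - 64) / 12
Step 3: z = 12 / 12 = 1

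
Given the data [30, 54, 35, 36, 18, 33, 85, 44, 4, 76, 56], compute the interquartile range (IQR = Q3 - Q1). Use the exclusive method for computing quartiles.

26

Step 1: Sort the data: [4, 18, 30, 33, 35, 36, 44, 54, 56, 76, 85]
Step 2: n = 11
Step 3: Using the exclusive quartile method:
  Q1 = 30
  Q2 (median) = 36
  Q3 = 56
  IQR = Q3 - Q1 = 56 - 30 = 26
Step 4: IQR = 26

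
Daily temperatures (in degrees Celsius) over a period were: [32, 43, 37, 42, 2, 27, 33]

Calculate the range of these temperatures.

41

Step 1: Identify the maximum value: max = 43
Step 2: Identify the minimum value: min = 2
Step 3: Range = max - min = 43 - 2 = 41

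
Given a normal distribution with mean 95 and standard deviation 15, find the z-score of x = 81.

-0.9333

Step 1: Recall the z-score formula: z = (x - mu) / sigma
Step 2: Substitute values: z = (81 - 95) / 15
Step 3: z = -14 / 15 = -0.9333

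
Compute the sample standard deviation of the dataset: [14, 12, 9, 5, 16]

4.3243

Step 1: Compute the mean: 11.2
Step 2: Sum of squared deviations from the mean: 74.8
Step 3: Sample variance = 74.8 / 4 = 18.7
Step 4: Standard deviation = sqrt(18.7) = 4.3243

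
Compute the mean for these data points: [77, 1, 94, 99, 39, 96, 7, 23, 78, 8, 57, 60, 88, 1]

52

Step 1: Sum all values: 77 + 1 + 94 + 99 + 39 + 96 + 7 + 23 + 78 + 8 + 57 + 60 + 88 + 1 = 728
Step 2: Count the number of values: n = 14
Step 3: Mean = sum / n = 728 / 14 = 52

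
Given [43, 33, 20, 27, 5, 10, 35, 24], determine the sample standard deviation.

12.772

Step 1: Compute the mean: 24.625
Step 2: Sum of squared deviations from the mean: 1141.875
Step 3: Sample variance = 1141.875 / 7 = 163.125
Step 4: Standard deviation = sqrt(163.125) = 12.772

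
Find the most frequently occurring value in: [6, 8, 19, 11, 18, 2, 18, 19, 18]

18

Step 1: Count the frequency of each value:
  2: appears 1 time(s)
  6: appears 1 time(s)
  8: appears 1 time(s)
  11: appears 1 time(s)
  18: appears 3 time(s)
  19: appears 2 time(s)
Step 2: The value 18 appears most frequently (3 times).
Step 3: Mode = 18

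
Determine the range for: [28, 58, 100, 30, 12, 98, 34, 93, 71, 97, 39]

88

Step 1: Identify the maximum value: max = 100
Step 2: Identify the minimum value: min = 12
Step 3: Range = max - min = 100 - 12 = 88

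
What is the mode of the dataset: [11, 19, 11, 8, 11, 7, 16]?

11

Step 1: Count the frequency of each value:
  7: appears 1 time(s)
  8: appears 1 time(s)
  11: appears 3 time(s)
  16: appears 1 time(s)
  19: appears 1 time(s)
Step 2: The value 11 appears most frequently (3 times).
Step 3: Mode = 11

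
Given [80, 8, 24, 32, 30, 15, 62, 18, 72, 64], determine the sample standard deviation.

26.3196

Step 1: Compute the mean: 40.5
Step 2: Sum of squared deviations from the mean: 6234.5
Step 3: Sample variance = 6234.5 / 9 = 692.7222
Step 4: Standard deviation = sqrt(692.7222) = 26.3196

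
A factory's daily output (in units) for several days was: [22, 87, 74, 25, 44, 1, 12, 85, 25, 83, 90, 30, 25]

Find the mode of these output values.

25

Step 1: Count the frequency of each value:
  1: appears 1 time(s)
  12: appears 1 time(s)
  22: appears 1 time(s)
  25: appears 3 time(s)
  30: appears 1 time(s)
  44: appears 1 time(s)
  74: appears 1 time(s)
  83: appears 1 time(s)
  85: appears 1 time(s)
  87: appears 1 time(s)
  90: appears 1 time(s)
Step 2: The value 25 appears most frequently (3 times).
Step 3: Mode = 25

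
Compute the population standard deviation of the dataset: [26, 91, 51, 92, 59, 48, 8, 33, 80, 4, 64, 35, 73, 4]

29.4823

Step 1: Compute the mean: 47.7143
Step 2: Sum of squared deviations from the mean: 12168.8571
Step 3: Population variance = 12168.8571 / 14 = 869.2041
Step 4: Standard deviation = sqrt(869.2041) = 29.4823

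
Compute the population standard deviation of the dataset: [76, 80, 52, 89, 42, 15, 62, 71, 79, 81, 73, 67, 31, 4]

25.3671

Step 1: Compute the mean: 58.7143
Step 2: Sum of squared deviations from the mean: 9008.8571
Step 3: Population variance = 9008.8571 / 14 = 643.4898
Step 4: Standard deviation = sqrt(643.4898) = 25.3671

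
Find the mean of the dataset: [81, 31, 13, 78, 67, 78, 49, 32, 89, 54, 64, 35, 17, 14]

50.1429

Step 1: Sum all values: 81 + 31 + 13 + 78 + 67 + 78 + 49 + 32 + 89 + 54 + 64 + 35 + 17 + 14 = 702
Step 2: Count the number of values: n = 14
Step 3: Mean = sum / n = 702 / 14 = 50.1429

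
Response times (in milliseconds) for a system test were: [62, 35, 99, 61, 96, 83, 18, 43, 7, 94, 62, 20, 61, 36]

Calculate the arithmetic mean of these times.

55.5

Step 1: Sum all values: 62 + 35 + 99 + 61 + 96 + 83 + 18 + 43 + 7 + 94 + 62 + 20 + 61 + 36 = 777
Step 2: Count the number of values: n = 14
Step 3: Mean = sum / n = 777 / 14 = 55.5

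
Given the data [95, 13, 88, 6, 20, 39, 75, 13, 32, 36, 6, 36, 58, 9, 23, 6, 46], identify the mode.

6

Step 1: Count the frequency of each value:
  6: appears 3 time(s)
  9: appears 1 time(s)
  13: appears 2 time(s)
  20: appears 1 time(s)
  23: appears 1 time(s)
  32: appears 1 time(s)
  36: appears 2 time(s)
  39: appears 1 time(s)
  46: appears 1 time(s)
  58: appears 1 time(s)
  75: appears 1 time(s)
  88: appears 1 time(s)
  95: appears 1 time(s)
Step 2: The value 6 appears most frequently (3 times).
Step 3: Mode = 6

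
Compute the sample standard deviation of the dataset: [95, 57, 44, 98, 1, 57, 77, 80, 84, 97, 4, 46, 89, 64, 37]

31.3004

Step 1: Compute the mean: 62
Step 2: Sum of squared deviations from the mean: 13716
Step 3: Sample variance = 13716 / 14 = 979.7143
Step 4: Standard deviation = sqrt(979.7143) = 31.3004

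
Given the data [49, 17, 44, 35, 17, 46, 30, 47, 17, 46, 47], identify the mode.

17

Step 1: Count the frequency of each value:
  17: appears 3 time(s)
  30: appears 1 time(s)
  35: appears 1 time(s)
  44: appears 1 time(s)
  46: appears 2 time(s)
  47: appears 2 time(s)
  49: appears 1 time(s)
Step 2: The value 17 appears most frequently (3 times).
Step 3: Mode = 17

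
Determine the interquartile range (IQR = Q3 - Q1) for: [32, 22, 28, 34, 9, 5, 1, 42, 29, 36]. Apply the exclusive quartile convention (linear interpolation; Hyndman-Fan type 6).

26.5

Step 1: Sort the data: [1, 5, 9, 22, 28, 29, 32, 34, 36, 42]
Step 2: n = 10
Step 3: Using the exclusive quartile method:
  Q1 = 8
  Q2 (median) = 28.5
  Q3 = 34.5
  IQR = Q3 - Q1 = 34.5 - 8 = 26.5
Step 4: IQR = 26.5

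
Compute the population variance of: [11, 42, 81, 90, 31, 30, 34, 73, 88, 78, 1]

937.6033

Step 1: Compute the mean: (11 + 42 + 81 + 90 + 31 + 30 + 34 + 73 + 88 + 78 + 1) / 11 = 50.8182
Step 2: Compute squared deviations from the mean:
  (11 - 50.8182)^2 = 1585.4876
  (42 - 50.8182)^2 = 77.7603
  (81 - 50.8182)^2 = 910.9421
  (90 - 50.8182)^2 = 1535.2149
  (31 - 50.8182)^2 = 392.7603
  (30 - 50.8182)^2 = 433.3967
  (34 - 50.8182)^2 = 282.8512
  (73 - 50.8182)^2 = 492.0331
  (88 - 50.8182)^2 = 1382.4876
  (78 - 50.8182)^2 = 738.8512
  (1 - 50.8182)^2 = 2481.8512
Step 3: Sum of squared deviations = 10313.6364
Step 4: Population variance = 10313.6364 / 11 = 937.6033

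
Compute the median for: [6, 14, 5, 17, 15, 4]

10

Step 1: Sort the data in ascending order: [4, 5, 6, 14, 15, 17]
Step 2: The number of values is n = 6.
Step 3: Since n is even, the median is the average of positions 3 and 4:
  Median = (6 + 14) / 2 = 10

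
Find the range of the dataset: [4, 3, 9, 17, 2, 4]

15

Step 1: Identify the maximum value: max = 17
Step 2: Identify the minimum value: min = 2
Step 3: Range = max - min = 17 - 2 = 15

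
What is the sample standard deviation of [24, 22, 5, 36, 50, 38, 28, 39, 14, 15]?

13.7715

Step 1: Compute the mean: 27.1
Step 2: Sum of squared deviations from the mean: 1706.9
Step 3: Sample variance = 1706.9 / 9 = 189.6556
Step 4: Standard deviation = sqrt(189.6556) = 13.7715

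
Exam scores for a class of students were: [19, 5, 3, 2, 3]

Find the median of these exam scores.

3

Step 1: Sort the data in ascending order: [2, 3, 3, 5, 19]
Step 2: The number of values is n = 5.
Step 3: Since n is odd, the median is the middle value at position 3: 3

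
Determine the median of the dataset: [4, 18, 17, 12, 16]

16

Step 1: Sort the data in ascending order: [4, 12, 16, 17, 18]
Step 2: The number of values is n = 5.
Step 3: Since n is odd, the median is the middle value at position 3: 16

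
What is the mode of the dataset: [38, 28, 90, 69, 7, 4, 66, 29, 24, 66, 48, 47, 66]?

66

Step 1: Count the frequency of each value:
  4: appears 1 time(s)
  7: appears 1 time(s)
  24: appears 1 time(s)
  28: appears 1 time(s)
  29: appears 1 time(s)
  38: appears 1 time(s)
  47: appears 1 time(s)
  48: appears 1 time(s)
  66: appears 3 time(s)
  69: appears 1 time(s)
  90: appears 1 time(s)
Step 2: The value 66 appears most frequently (3 times).
Step 3: Mode = 66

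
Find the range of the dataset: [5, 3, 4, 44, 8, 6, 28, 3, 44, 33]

41

Step 1: Identify the maximum value: max = 44
Step 2: Identify the minimum value: min = 3
Step 3: Range = max - min = 44 - 3 = 41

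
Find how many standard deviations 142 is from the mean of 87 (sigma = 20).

2.75

Step 1: Recall the z-score formula: z = (x - mu) / sigma
Step 2: Substitute values: z = (142 - 87) / 20
Step 3: z = 55 / 20 = 2.75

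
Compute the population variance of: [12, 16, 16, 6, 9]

15.36

Step 1: Compute the mean: (12 + 16 + 16 + 6 + 9) / 5 = 11.8
Step 2: Compute squared deviations from the mean:
  (12 - 11.8)^2 = 0.04
  (16 - 11.8)^2 = 17.64
  (16 - 11.8)^2 = 17.64
  (6 - 11.8)^2 = 33.64
  (9 - 11.8)^2 = 7.84
Step 3: Sum of squared deviations = 76.8
Step 4: Population variance = 76.8 / 5 = 15.36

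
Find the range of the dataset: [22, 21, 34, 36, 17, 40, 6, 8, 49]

43

Step 1: Identify the maximum value: max = 49
Step 2: Identify the minimum value: min = 6
Step 3: Range = max - min = 49 - 6 = 43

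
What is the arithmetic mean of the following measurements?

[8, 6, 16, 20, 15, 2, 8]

10.7143

Step 1: Sum all values: 8 + 6 + 16 + 20 + 15 + 2 + 8 = 75
Step 2: Count the number of values: n = 7
Step 3: Mean = sum / n = 75 / 7 = 10.7143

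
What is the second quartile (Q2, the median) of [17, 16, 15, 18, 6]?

16

Step 1: Sort the data: [6, 15, 16, 17, 18]
Step 2: n = 5
Step 3: Q2 is the median. Since n is odd, it is the middle value at position 3: 16
Step 4: Q2 = 16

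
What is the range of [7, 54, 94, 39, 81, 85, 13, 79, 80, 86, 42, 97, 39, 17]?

90

Step 1: Identify the maximum value: max = 97
Step 2: Identify the minimum value: min = 7
Step 3: Range = max - min = 97 - 7 = 90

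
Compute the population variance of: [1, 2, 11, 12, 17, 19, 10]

39.9184

Step 1: Compute the mean: (1 + 2 + 11 + 12 + 17 + 19 + 10) / 7 = 10.2857
Step 2: Compute squared deviations from the mean:
  (1 - 10.2857)^2 = 86.2245
  (2 - 10.2857)^2 = 68.6531
  (11 - 10.2857)^2 = 0.5102
  (12 - 10.2857)^2 = 2.9388
  (17 - 10.2857)^2 = 45.0816
  (19 - 10.2857)^2 = 75.9388
  (10 - 10.2857)^2 = 0.0816
Step 3: Sum of squared deviations = 279.4286
Step 4: Population variance = 279.4286 / 7 = 39.9184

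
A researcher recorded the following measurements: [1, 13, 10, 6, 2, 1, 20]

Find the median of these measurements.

6

Step 1: Sort the data in ascending order: [1, 1, 2, 6, 10, 13, 20]
Step 2: The number of values is n = 7.
Step 3: Since n is odd, the median is the middle value at position 4: 6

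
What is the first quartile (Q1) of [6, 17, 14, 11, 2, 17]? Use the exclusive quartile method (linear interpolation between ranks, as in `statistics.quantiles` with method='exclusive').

5

Step 1: Sort the data: [2, 6, 11, 14, 17, 17]
Step 2: n = 6
Step 3: Using the exclusive quartile method:
  Q1 = 5
  Q2 (median) = 12.5
  Q3 = 17
  IQR = Q3 - Q1 = 17 - 5 = 12
Step 4: Q1 = 5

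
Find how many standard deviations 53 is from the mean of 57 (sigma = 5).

-0.8

Step 1: Recall the z-score formula: z = (x - mu) / sigma
Step 2: Substitute values: z = (53 - 57) / 5
Step 3: z = -4 / 5 = -0.8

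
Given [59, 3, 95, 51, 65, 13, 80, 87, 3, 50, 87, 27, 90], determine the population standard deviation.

32.3551

Step 1: Compute the mean: 54.6154
Step 2: Sum of squared deviations from the mean: 13609.0769
Step 3: Population variance = 13609.0769 / 13 = 1046.8521
Step 4: Standard deviation = sqrt(1046.8521) = 32.3551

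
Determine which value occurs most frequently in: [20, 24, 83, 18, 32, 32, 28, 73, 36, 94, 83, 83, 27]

83

Step 1: Count the frequency of each value:
  18: appears 1 time(s)
  20: appears 1 time(s)
  24: appears 1 time(s)
  27: appears 1 time(s)
  28: appears 1 time(s)
  32: appears 2 time(s)
  36: appears 1 time(s)
  73: appears 1 time(s)
  83: appears 3 time(s)
  94: appears 1 time(s)
Step 2: The value 83 appears most frequently (3 times).
Step 3: Mode = 83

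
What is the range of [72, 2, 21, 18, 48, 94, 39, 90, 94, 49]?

92

Step 1: Identify the maximum value: max = 94
Step 2: Identify the minimum value: min = 2
Step 3: Range = max - min = 94 - 2 = 92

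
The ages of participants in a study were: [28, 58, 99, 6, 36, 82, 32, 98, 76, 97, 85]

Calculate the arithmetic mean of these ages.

63.3636

Step 1: Sum all values: 28 + 58 + 99 + 6 + 36 + 82 + 32 + 98 + 76 + 97 + 85 = 697
Step 2: Count the number of values: n = 11
Step 3: Mean = sum / n = 697 / 11 = 63.3636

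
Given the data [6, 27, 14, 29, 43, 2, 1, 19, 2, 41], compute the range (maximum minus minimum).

42

Step 1: Identify the maximum value: max = 43
Step 2: Identify the minimum value: min = 1
Step 3: Range = max - min = 43 - 1 = 42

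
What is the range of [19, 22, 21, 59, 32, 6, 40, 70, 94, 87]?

88

Step 1: Identify the maximum value: max = 94
Step 2: Identify the minimum value: min = 6
Step 3: Range = max - min = 94 - 6 = 88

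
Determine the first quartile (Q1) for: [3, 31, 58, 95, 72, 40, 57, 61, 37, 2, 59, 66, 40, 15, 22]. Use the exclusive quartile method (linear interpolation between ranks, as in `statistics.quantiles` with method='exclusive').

22

Step 1: Sort the data: [2, 3, 15, 22, 31, 37, 40, 40, 57, 58, 59, 61, 66, 72, 95]
Step 2: n = 15
Step 3: Using the exclusive quartile method:
  Q1 = 22
  Q2 (median) = 40
  Q3 = 61
  IQR = Q3 - Q1 = 61 - 22 = 39
Step 4: Q1 = 22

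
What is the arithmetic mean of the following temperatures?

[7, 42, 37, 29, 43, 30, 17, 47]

31.5

Step 1: Sum all values: 7 + 42 + 37 + 29 + 43 + 30 + 17 + 47 = 252
Step 2: Count the number of values: n = 8
Step 3: Mean = sum / n = 252 / 8 = 31.5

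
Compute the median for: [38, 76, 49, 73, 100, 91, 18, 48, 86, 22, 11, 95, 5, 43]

48.5

Step 1: Sort the data in ascending order: [5, 11, 18, 22, 38, 43, 48, 49, 73, 76, 86, 91, 95, 100]
Step 2: The number of values is n = 14.
Step 3: Since n is even, the median is the average of positions 7 and 8:
  Median = (48 + 49) / 2 = 48.5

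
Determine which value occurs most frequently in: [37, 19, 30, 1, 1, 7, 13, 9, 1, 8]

1

Step 1: Count the frequency of each value:
  1: appears 3 time(s)
  7: appears 1 time(s)
  8: appears 1 time(s)
  9: appears 1 time(s)
  13: appears 1 time(s)
  19: appears 1 time(s)
  30: appears 1 time(s)
  37: appears 1 time(s)
Step 2: The value 1 appears most frequently (3 times).
Step 3: Mode = 1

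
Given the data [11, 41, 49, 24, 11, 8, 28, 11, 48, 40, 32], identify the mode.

11

Step 1: Count the frequency of each value:
  8: appears 1 time(s)
  11: appears 3 time(s)
  24: appears 1 time(s)
  28: appears 1 time(s)
  32: appears 1 time(s)
  40: appears 1 time(s)
  41: appears 1 time(s)
  48: appears 1 time(s)
  49: appears 1 time(s)
Step 2: The value 11 appears most frequently (3 times).
Step 3: Mode = 11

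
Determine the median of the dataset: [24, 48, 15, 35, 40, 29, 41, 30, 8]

30

Step 1: Sort the data in ascending order: [8, 15, 24, 29, 30, 35, 40, 41, 48]
Step 2: The number of values is n = 9.
Step 3: Since n is odd, the median is the middle value at position 5: 30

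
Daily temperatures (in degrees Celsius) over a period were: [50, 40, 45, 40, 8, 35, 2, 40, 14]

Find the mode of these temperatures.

40

Step 1: Count the frequency of each value:
  2: appears 1 time(s)
  8: appears 1 time(s)
  14: appears 1 time(s)
  35: appears 1 time(s)
  40: appears 3 time(s)
  45: appears 1 time(s)
  50: appears 1 time(s)
Step 2: The value 40 appears most frequently (3 times).
Step 3: Mode = 40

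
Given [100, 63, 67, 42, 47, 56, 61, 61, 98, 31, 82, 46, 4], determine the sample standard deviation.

26.1928

Step 1: Compute the mean: 58.3077
Step 2: Sum of squared deviations from the mean: 8232.7692
Step 3: Sample variance = 8232.7692 / 12 = 686.0641
Step 4: Standard deviation = sqrt(686.0641) = 26.1928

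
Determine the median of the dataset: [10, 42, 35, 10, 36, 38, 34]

35

Step 1: Sort the data in ascending order: [10, 10, 34, 35, 36, 38, 42]
Step 2: The number of values is n = 7.
Step 3: Since n is odd, the median is the middle value at position 4: 35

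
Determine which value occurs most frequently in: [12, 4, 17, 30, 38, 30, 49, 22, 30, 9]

30

Step 1: Count the frequency of each value:
  4: appears 1 time(s)
  9: appears 1 time(s)
  12: appears 1 time(s)
  17: appears 1 time(s)
  22: appears 1 time(s)
  30: appears 3 time(s)
  38: appears 1 time(s)
  49: appears 1 time(s)
Step 2: The value 30 appears most frequently (3 times).
Step 3: Mode = 30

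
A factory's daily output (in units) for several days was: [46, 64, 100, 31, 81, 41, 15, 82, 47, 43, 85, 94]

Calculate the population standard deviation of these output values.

26.1347

Step 1: Compute the mean: 60.75
Step 2: Sum of squared deviations from the mean: 8196.25
Step 3: Population variance = 8196.25 / 12 = 683.0208
Step 4: Standard deviation = sqrt(683.0208) = 26.1347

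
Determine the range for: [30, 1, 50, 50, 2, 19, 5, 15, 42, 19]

49

Step 1: Identify the maximum value: max = 50
Step 2: Identify the minimum value: min = 1
Step 3: Range = max - min = 50 - 1 = 49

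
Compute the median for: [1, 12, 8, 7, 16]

8

Step 1: Sort the data in ascending order: [1, 7, 8, 12, 16]
Step 2: The number of values is n = 5.
Step 3: Since n is odd, the median is the middle value at position 3: 8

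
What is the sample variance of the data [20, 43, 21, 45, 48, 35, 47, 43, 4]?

239.25

Step 1: Compute the mean: (20 + 43 + 21 + 45 + 48 + 35 + 47 + 43 + 4) / 9 = 34
Step 2: Compute squared deviations from the mean:
  (20 - 34)^2 = 196
  (43 - 34)^2 = 81
  (21 - 34)^2 = 169
  (45 - 34)^2 = 121
  (48 - 34)^2 = 196
  (35 - 34)^2 = 1
  (47 - 34)^2 = 169
  (43 - 34)^2 = 81
  (4 - 34)^2 = 900
Step 3: Sum of squared deviations = 1914
Step 4: Sample variance = 1914 / 8 = 239.25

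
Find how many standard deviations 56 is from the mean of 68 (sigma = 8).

-1.5

Step 1: Recall the z-score formula: z = (x - mu) / sigma
Step 2: Substitute values: z = (56 - 68) / 8
Step 3: z = -12 / 8 = -1.5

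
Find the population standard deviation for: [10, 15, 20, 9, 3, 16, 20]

5.7994

Step 1: Compute the mean: 13.2857
Step 2: Sum of squared deviations from the mean: 235.4286
Step 3: Population variance = 235.4286 / 7 = 33.6327
Step 4: Standard deviation = sqrt(33.6327) = 5.7994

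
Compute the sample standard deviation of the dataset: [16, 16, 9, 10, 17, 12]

3.4448

Step 1: Compute the mean: 13.3333
Step 2: Sum of squared deviations from the mean: 59.3333
Step 3: Sample variance = 59.3333 / 5 = 11.8667
Step 4: Standard deviation = sqrt(11.8667) = 3.4448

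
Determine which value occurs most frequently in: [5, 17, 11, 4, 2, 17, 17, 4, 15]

17

Step 1: Count the frequency of each value:
  2: appears 1 time(s)
  4: appears 2 time(s)
  5: appears 1 time(s)
  11: appears 1 time(s)
  15: appears 1 time(s)
  17: appears 3 time(s)
Step 2: The value 17 appears most frequently (3 times).
Step 3: Mode = 17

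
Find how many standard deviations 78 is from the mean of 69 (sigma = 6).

1.5

Step 1: Recall the z-score formula: z = (x - mu) / sigma
Step 2: Substitute values: z = (78 - 69) / 6
Step 3: z = 9 / 6 = 1.5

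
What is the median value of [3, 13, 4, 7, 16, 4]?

5.5

Step 1: Sort the data in ascending order: [3, 4, 4, 7, 13, 16]
Step 2: The number of values is n = 6.
Step 3: Since n is even, the median is the average of positions 3 and 4:
  Median = (4 + 7) / 2 = 5.5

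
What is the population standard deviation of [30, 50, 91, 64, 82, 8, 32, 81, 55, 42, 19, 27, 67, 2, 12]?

27.6282

Step 1: Compute the mean: 44.1333
Step 2: Sum of squared deviations from the mean: 11449.7333
Step 3: Population variance = 11449.7333 / 15 = 763.3156
Step 4: Standard deviation = sqrt(763.3156) = 27.6282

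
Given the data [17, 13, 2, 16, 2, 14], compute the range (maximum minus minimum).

15

Step 1: Identify the maximum value: max = 17
Step 2: Identify the minimum value: min = 2
Step 3: Range = max - min = 17 - 2 = 15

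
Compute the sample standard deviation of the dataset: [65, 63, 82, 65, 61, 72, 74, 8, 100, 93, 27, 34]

26.9579

Step 1: Compute the mean: 62
Step 2: Sum of squared deviations from the mean: 7994
Step 3: Sample variance = 7994 / 11 = 726.7273
Step 4: Standard deviation = sqrt(726.7273) = 26.9579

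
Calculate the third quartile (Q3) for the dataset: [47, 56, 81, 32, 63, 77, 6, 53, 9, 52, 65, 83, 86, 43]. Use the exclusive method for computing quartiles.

78

Step 1: Sort the data: [6, 9, 32, 43, 47, 52, 53, 56, 63, 65, 77, 81, 83, 86]
Step 2: n = 14
Step 3: Using the exclusive quartile method:
  Q1 = 40.25
  Q2 (median) = 54.5
  Q3 = 78
  IQR = Q3 - Q1 = 78 - 40.25 = 37.75
Step 4: Q3 = 78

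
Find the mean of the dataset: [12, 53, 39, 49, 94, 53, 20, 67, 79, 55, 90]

55.5455

Step 1: Sum all values: 12 + 53 + 39 + 49 + 94 + 53 + 20 + 67 + 79 + 55 + 90 = 611
Step 2: Count the number of values: n = 11
Step 3: Mean = sum / n = 611 / 11 = 55.5455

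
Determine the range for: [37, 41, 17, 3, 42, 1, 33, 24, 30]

41

Step 1: Identify the maximum value: max = 42
Step 2: Identify the minimum value: min = 1
Step 3: Range = max - min = 42 - 1 = 41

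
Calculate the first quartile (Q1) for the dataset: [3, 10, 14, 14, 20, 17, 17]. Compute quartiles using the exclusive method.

10

Step 1: Sort the data: [3, 10, 14, 14, 17, 17, 20]
Step 2: n = 7
Step 3: Using the exclusive quartile method:
  Q1 = 10
  Q2 (median) = 14
  Q3 = 17
  IQR = Q3 - Q1 = 17 - 10 = 7
Step 4: Q1 = 10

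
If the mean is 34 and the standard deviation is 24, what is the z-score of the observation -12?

-1.9167

Step 1: Recall the z-score formula: z = (x - mu) / sigma
Step 2: Substitute values: z = (-12 - 34) / 24
Step 3: z = -46 / 24 = -1.9167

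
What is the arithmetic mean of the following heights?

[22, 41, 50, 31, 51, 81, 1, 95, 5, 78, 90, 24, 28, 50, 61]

47.2

Step 1: Sum all values: 22 + 41 + 50 + 31 + 51 + 81 + 1 + 95 + 5 + 78 + 90 + 24 + 28 + 50 + 61 = 708
Step 2: Count the number of values: n = 15
Step 3: Mean = sum / n = 708 / 15 = 47.2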